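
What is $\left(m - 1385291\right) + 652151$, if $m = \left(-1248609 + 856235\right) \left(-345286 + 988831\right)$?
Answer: $-252511058970$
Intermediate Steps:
$m = -252510325830$ ($m = \left(-392374\right) 643545 = -252510325830$)
$\left(m - 1385291\right) + 652151 = \left(-252510325830 - 1385291\right) + 652151 = -252511711121 + 652151 = -252511058970$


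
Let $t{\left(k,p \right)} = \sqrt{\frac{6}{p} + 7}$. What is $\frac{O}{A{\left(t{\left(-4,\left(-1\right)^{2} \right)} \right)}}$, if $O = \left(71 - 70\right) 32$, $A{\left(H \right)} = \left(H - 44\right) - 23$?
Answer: $- \frac{536}{1119} - \frac{8 \sqrt{13}}{1119} \approx -0.50478$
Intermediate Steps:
$t{\left(k,p \right)} = \sqrt{7 + \frac{6}{p}}$
$A{\left(H \right)} = -67 + H$ ($A{\left(H \right)} = \left(-44 + H\right) - 23 = -67 + H$)
$O = 32$ ($O = 1 \cdot 32 = 32$)
$\frac{O}{A{\left(t{\left(-4,\left(-1\right)^{2} \right)} \right)}} = \frac{32}{-67 + \sqrt{7 + \frac{6}{\left(-1\right)^{2}}}} = \frac{32}{-67 + \sqrt{7 + \frac{6}{1}}} = \frac{32}{-67 + \sqrt{7 + 6 \cdot 1}} = \frac{32}{-67 + \sqrt{7 + 6}} = \frac{32}{-67 + \sqrt{13}}$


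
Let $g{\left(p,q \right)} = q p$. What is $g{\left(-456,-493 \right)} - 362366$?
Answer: $-137558$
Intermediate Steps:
$g{\left(p,q \right)} = p q$
$g{\left(-456,-493 \right)} - 362366 = \left(-456\right) \left(-493\right) - 362366 = 224808 - 362366 = -137558$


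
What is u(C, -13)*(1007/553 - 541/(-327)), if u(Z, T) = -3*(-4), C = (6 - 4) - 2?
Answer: 2513848/60277 ≈ 41.705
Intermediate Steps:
C = 0 (C = 2 - 2 = 0)
u(Z, T) = 12
u(C, -13)*(1007/553 - 541/(-327)) = 12*(1007/553 - 541/(-327)) = 12*(1007*(1/553) - 541*(-1/327)) = 12*(1007/553 + 541/327) = 12*(628462/180831) = 2513848/60277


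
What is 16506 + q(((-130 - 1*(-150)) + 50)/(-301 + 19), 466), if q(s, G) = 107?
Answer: 16613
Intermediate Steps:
16506 + q(((-130 - 1*(-150)) + 50)/(-301 + 19), 466) = 16506 + 107 = 16613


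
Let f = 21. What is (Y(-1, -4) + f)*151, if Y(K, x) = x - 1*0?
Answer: 2567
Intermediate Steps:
Y(K, x) = x (Y(K, x) = x + 0 = x)
(Y(-1, -4) + f)*151 = (-4 + 21)*151 = 17*151 = 2567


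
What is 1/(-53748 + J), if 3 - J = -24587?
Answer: -1/29158 ≈ -3.4296e-5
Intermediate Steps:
J = 24590 (J = 3 - 1*(-24587) = 3 + 24587 = 24590)
1/(-53748 + J) = 1/(-53748 + 24590) = 1/(-29158) = -1/29158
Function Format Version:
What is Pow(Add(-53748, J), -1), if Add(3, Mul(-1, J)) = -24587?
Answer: Rational(-1, 29158) ≈ -3.4296e-5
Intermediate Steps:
J = 24590 (J = Add(3, Mul(-1, -24587)) = Add(3, 24587) = 24590)
Pow(Add(-53748, J), -1) = Pow(Add(-53748, 24590), -1) = Pow(-29158, -1) = Rational(-1, 29158)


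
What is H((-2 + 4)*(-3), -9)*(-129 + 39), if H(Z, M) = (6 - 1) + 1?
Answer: -540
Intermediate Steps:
H(Z, M) = 6 (H(Z, M) = 5 + 1 = 6)
H((-2 + 4)*(-3), -9)*(-129 + 39) = 6*(-129 + 39) = 6*(-90) = -540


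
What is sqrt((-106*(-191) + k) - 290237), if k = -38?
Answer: I*sqrt(270029) ≈ 519.64*I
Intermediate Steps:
sqrt((-106*(-191) + k) - 290237) = sqrt((-106*(-191) - 38) - 290237) = sqrt((20246 - 38) - 290237) = sqrt(20208 - 290237) = sqrt(-270029) = I*sqrt(270029)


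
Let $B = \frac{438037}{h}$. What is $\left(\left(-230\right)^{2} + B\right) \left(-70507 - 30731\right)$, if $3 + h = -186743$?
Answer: $- \frac{500036013449697}{93373} \approx -5.3552 \cdot 10^{9}$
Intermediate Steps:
$h = -186746$ ($h = -3 - 186743 = -186746$)
$B = - \frac{438037}{186746}$ ($B = \frac{438037}{-186746} = 438037 \left(- \frac{1}{186746}\right) = - \frac{438037}{186746} \approx -2.3456$)
$\left(\left(-230\right)^{2} + B\right) \left(-70507 - 30731\right) = \left(\left(-230\right)^{2} - \frac{438037}{186746}\right) \left(-70507 - 30731\right) = \left(52900 - \frac{438037}{186746}\right) \left(-101238\right) = \frac{9878425363}{186746} \left(-101238\right) = - \frac{500036013449697}{93373}$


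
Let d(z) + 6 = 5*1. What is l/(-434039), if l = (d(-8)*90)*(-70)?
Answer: -6300/434039 ≈ -0.014515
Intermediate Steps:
d(z) = -1 (d(z) = -6 + 5*1 = -6 + 5 = -1)
l = 6300 (l = -1*90*(-70) = -90*(-70) = 6300)
l/(-434039) = 6300/(-434039) = 6300*(-1/434039) = -6300/434039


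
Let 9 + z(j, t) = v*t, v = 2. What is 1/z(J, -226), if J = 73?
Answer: -1/461 ≈ -0.0021692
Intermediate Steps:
z(j, t) = -9 + 2*t
1/z(J, -226) = 1/(-9 + 2*(-226)) = 1/(-9 - 452) = 1/(-461) = -1/461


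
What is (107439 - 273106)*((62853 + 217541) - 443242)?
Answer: 26978539616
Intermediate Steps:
(107439 - 273106)*((62853 + 217541) - 443242) = -165667*(280394 - 443242) = -165667*(-162848) = 26978539616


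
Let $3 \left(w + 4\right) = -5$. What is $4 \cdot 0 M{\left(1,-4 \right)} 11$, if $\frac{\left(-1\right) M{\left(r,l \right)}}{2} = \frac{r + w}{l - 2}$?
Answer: $0$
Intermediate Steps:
$w = - \frac{17}{3}$ ($w = -4 + \frac{1}{3} \left(-5\right) = -4 - \frac{5}{3} = - \frac{17}{3} \approx -5.6667$)
$M{\left(r,l \right)} = - \frac{2 \left(- \frac{17}{3} + r\right)}{-2 + l}$ ($M{\left(r,l \right)} = - 2 \frac{r - \frac{17}{3}}{l - 2} = - 2 \frac{- \frac{17}{3} + r}{-2 + l} = - \frac{2 \left(- \frac{17}{3} + r\right)}{-2 + l}$)
$4 \cdot 0 M{\left(1,-4 \right)} 11 = 4 \cdot 0 \frac{2 \left(17 - 3\right)}{3 \left(-2 - 4\right)} 11 = 0 \frac{2 \left(17 - 3\right)}{3 \left(-6\right)} 11 = 0 \cdot \frac{2}{3} \left(- \frac{1}{6}\right) 14 \cdot 11 = 0 \left(- \frac{14}{9}\right) 11 = 0 \cdot 11 = 0$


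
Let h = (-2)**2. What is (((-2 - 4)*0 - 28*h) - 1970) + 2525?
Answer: 443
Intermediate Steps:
h = 4
(((-2 - 4)*0 - 28*h) - 1970) + 2525 = (((-2 - 4)*0 - 28*4) - 1970) + 2525 = ((-6*0 - 112) - 1970) + 2525 = ((0 - 112) - 1970) + 2525 = (-112 - 1970) + 2525 = -2082 + 2525 = 443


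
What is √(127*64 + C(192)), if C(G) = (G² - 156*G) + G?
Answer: 8*√238 ≈ 123.42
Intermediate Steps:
C(G) = G² - 155*G
√(127*64 + C(192)) = √(127*64 + 192*(-155 + 192)) = √(8128 + 192*37) = √(8128 + 7104) = √15232 = 8*√238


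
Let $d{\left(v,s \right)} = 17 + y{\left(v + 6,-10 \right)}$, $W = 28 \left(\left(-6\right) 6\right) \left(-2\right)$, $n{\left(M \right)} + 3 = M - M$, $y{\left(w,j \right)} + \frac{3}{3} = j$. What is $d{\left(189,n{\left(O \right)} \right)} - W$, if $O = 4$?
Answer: $-2010$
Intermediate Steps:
$y{\left(w,j \right)} = -1 + j$
$n{\left(M \right)} = -3$ ($n{\left(M \right)} = -3 + \left(M - M\right) = -3 + 0 = -3$)
$W = 2016$ ($W = 28 \left(-36\right) \left(-2\right) = \left(-1008\right) \left(-2\right) = 2016$)
$d{\left(v,s \right)} = 6$ ($d{\left(v,s \right)} = 17 - 11 = 6$)
$d{\left(189,n{\left(O \right)} \right)} - W = 6 - 2016 = -2010$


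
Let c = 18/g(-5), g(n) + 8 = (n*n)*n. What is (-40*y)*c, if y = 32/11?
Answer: 23040/1463 ≈ 15.748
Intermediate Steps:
g(n) = -8 + n³ (g(n) = -8 + (n*n)*n = -8 + n²*n = -8 + n³)
c = -18/133 (c = 18/(-8 + (-5)³) = 18/(-8 - 125) = 18/(-133) = 18*(-1/133) = -18/133 ≈ -0.13534)
y = 32/11 (y = 32*(1/11) = 32/11 ≈ 2.9091)
(-40*y)*c = -40*32/11*(-18/133) = -1280/11*(-18/133) = 23040/1463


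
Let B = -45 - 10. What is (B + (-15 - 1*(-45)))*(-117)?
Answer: 2925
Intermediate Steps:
B = -55
(B + (-15 - 1*(-45)))*(-117) = (-55 + (-15 - 1*(-45)))*(-117) = (-55 + (-15 + 45))*(-117) = (-55 + 30)*(-117) = -25*(-117) = 2925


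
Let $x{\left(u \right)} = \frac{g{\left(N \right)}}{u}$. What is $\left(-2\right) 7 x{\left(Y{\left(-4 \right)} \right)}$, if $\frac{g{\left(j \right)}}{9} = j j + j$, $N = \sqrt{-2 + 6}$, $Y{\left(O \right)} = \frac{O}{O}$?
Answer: $-756$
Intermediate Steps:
$Y{\left(O \right)} = 1$
$N = 2$ ($N = \sqrt{4} = 2$)
$g{\left(j \right)} = 9 j + 9 j^{2}$ ($g{\left(j \right)} = 9 \left(j j + j\right) = 9 \left(j^{2} + j\right) = 9 \left(j + j^{2}\right) = 9 j + 9 j^{2}$)
$x{\left(u \right)} = \frac{54}{u}$ ($x{\left(u \right)} = \frac{9 \cdot 2 \left(1 + 2\right)}{u} = \frac{9 \cdot 2 \cdot 3}{u} = \frac{54}{u}$)
$\left(-2\right) 7 x{\left(Y{\left(-4 \right)} \right)} = \left(-2\right) 7 \cdot \frac{54}{1} = - 14 \cdot 54 \cdot 1 = \left(-14\right) 54 = -756$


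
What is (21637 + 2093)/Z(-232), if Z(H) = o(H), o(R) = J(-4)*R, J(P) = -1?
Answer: 11865/116 ≈ 102.28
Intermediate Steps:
o(R) = -R
Z(H) = -H
(21637 + 2093)/Z(-232) = (21637 + 2093)/((-1*(-232))) = 23730/232 = 23730*(1/232) = 11865/116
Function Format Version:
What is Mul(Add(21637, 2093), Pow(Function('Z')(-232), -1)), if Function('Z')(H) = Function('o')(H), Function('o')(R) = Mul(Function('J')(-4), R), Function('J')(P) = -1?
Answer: Rational(11865, 116) ≈ 102.28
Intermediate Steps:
Function('o')(R) = Mul(-1, R)
Function('Z')(H) = Mul(-1, H)
Mul(Add(21637, 2093), Pow(Function('Z')(-232), -1)) = Mul(Add(21637, 2093), Pow(Mul(-1, -232), -1)) = Mul(23730, Pow(232, -1)) = Mul(23730, Rational(1, 232)) = Rational(11865, 116)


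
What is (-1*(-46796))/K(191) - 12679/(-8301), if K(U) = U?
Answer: 390875285/1585491 ≈ 246.53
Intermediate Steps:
(-1*(-46796))/K(191) - 12679/(-8301) = -1*(-46796)/191 - 12679/(-8301) = 46796*(1/191) - 12679*(-1/8301) = 46796/191 + 12679/8301 = 390875285/1585491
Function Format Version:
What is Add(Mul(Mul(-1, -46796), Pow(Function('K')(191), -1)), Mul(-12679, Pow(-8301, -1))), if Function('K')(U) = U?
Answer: Rational(390875285, 1585491) ≈ 246.53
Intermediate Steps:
Add(Mul(Mul(-1, -46796), Pow(Function('K')(191), -1)), Mul(-12679, Pow(-8301, -1))) = Add(Mul(Mul(-1, -46796), Pow(191, -1)), Mul(-12679, Pow(-8301, -1))) = Add(Mul(46796, Rational(1, 191)), Mul(-12679, Rational(-1, 8301))) = Add(Rational(46796, 191), Rational(12679, 8301)) = Rational(390875285, 1585491)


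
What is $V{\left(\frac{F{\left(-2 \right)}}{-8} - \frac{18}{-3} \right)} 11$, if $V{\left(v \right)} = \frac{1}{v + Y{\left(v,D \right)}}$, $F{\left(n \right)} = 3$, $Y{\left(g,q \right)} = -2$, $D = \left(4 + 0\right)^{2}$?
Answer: $\frac{88}{29} \approx 3.0345$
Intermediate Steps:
$D = 16$ ($D = 4^{2} = 16$)
$V{\left(v \right)} = \frac{1}{-2 + v}$ ($V{\left(v \right)} = \frac{1}{v - 2} = \frac{1}{-2 + v}$)
$V{\left(\frac{F{\left(-2 \right)}}{-8} - \frac{18}{-3} \right)} 11 = \frac{1}{-2 + \left(\frac{3}{-8} - \frac{18}{-3}\right)} 11 = \frac{1}{-2 + \left(3 \left(- \frac{1}{8}\right) - -6\right)} 11 = \frac{1}{-2 + \left(- \frac{3}{8} + 6\right)} 11 = \frac{1}{-2 + \frac{45}{8}} \cdot 11 = \frac{1}{\frac{29}{8}} \cdot 11 = \frac{8}{29} \cdot 11 = \frac{88}{29}$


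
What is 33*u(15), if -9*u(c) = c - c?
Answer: 0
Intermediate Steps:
u(c) = 0 (u(c) = -(c - c)/9 = -⅑*0 = 0)
33*u(15) = 33*0 = 0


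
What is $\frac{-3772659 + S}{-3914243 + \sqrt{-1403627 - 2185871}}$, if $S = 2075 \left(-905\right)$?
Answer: $\frac{22117563155762}{15321301852547} + \frac{5650534 i \sqrt{3589498}}{15321301852547} \approx 1.4436 + 0.00069873 i$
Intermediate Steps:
$S = -1877875$
$\frac{-3772659 + S}{-3914243 + \sqrt{-1403627 - 2185871}} = \frac{-3772659 - 1877875}{-3914243 + \sqrt{-1403627 - 2185871}} = - \frac{5650534}{-3914243 + \sqrt{-3589498}} = - \frac{5650534}{-3914243 + i \sqrt{3589498}}$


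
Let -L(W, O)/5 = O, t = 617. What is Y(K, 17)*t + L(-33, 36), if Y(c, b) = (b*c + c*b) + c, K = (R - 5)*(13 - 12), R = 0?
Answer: -108155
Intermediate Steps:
L(W, O) = -5*O
K = -5 (K = (0 - 5)*(13 - 12) = -5*1 = -5)
Y(c, b) = c + 2*b*c (Y(c, b) = (b*c + b*c) + c = 2*b*c + c = c + 2*b*c)
Y(K, 17)*t + L(-33, 36) = -5*(1 + 2*17)*617 - 5*36 = -5*(1 + 34)*617 - 180 = -5*35*617 - 180 = -175*617 - 180 = -107975 - 180 = -108155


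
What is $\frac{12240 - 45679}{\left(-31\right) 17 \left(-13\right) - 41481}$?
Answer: $\frac{33439}{34630} \approx 0.96561$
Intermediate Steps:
$\frac{12240 - 45679}{\left(-31\right) 17 \left(-13\right) - 41481} = - \frac{33439}{\left(-527\right) \left(-13\right) - 41481} = - \frac{33439}{6851 - 41481} = - \frac{33439}{-34630} = \left(-33439\right) \left(- \frac{1}{34630}\right) = \frac{33439}{34630}$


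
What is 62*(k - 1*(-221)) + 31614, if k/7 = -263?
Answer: -68826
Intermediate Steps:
k = -1841 (k = 7*(-263) = -1841)
62*(k - 1*(-221)) + 31614 = 62*(-1841 - 1*(-221)) + 31614 = 62*(-1841 + 221) + 31614 = 62*(-1620) + 31614 = -100440 + 31614 = -68826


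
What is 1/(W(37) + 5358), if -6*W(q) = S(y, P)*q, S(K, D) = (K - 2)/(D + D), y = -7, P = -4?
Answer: 16/85617 ≈ 0.00018688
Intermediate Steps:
S(K, D) = (-2 + K)/(2*D) (S(K, D) = (-2 + K)/((2*D)) = (-2 + K)*(1/(2*D)) = (-2 + K)/(2*D))
W(q) = -3*q/16 (W(q) = -(1/2)*(-2 - 7)/(-4)*q/6 = -(1/2)*(-1/4)*(-9)*q/6 = -3*q/16)
1/(W(37) + 5358) = 1/(-3/16*37 + 5358) = 1/(-111/16 + 5358) = 1/(85617/16) = 16/85617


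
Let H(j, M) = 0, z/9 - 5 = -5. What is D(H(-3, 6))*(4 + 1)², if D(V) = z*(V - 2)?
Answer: 0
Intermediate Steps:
z = 0 (z = 45 + 9*(-5) = 45 - 45 = 0)
D(V) = 0 (D(V) = 0*(V - 2) = 0*(-2 + V) = 0)
D(H(-3, 6))*(4 + 1)² = 0*(4 + 1)² = 0*5² = 0*25 = 0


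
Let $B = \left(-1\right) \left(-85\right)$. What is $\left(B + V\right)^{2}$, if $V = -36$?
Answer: $2401$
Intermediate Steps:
$B = 85$
$\left(B + V\right)^{2} = \left(85 - 36\right)^{2} = 49^{2} = 2401$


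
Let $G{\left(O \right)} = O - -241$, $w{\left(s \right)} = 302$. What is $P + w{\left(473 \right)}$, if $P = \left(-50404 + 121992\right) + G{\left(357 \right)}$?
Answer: $72488$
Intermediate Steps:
$G{\left(O \right)} = 241 + O$ ($G{\left(O \right)} = O + 241 = 241 + O$)
$P = 72186$ ($P = \left(-50404 + 121992\right) + \left(241 + 357\right) = 71588 + 598 = 72186$)
$P + w{\left(473 \right)} = 72186 + 302 = 72488$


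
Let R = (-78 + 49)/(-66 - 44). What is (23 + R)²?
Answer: 6548481/12100 ≈ 541.20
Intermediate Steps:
R = 29/110 (R = -29/(-110) = -29*(-1/110) = 29/110 ≈ 0.26364)
(23 + R)² = (23 + 29/110)² = (2559/110)² = 6548481/12100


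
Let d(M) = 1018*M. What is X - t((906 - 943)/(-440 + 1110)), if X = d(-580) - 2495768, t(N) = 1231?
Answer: -3087439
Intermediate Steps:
X = -3086208 (X = 1018*(-580) - 2495768 = -590440 - 2495768 = -3086208)
X - t((906 - 943)/(-440 + 1110)) = -3086208 - 1*1231 = -3086208 - 1231 = -3087439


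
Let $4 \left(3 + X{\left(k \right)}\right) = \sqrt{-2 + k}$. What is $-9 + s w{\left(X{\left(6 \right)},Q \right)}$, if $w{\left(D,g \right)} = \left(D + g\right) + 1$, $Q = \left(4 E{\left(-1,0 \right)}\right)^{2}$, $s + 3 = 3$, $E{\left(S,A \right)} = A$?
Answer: $-9$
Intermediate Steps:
$s = 0$ ($s = -3 + 3 = 0$)
$X{\left(k \right)} = -3 + \frac{\sqrt{-2 + k}}{4}$
$Q = 0$ ($Q = \left(4 \cdot 0\right)^{2} = 0^{2} = 0$)
$w{\left(D,g \right)} = 1 + D + g$
$-9 + s w{\left(X{\left(6 \right)},Q \right)} = -9 + 0 \left(1 - \left(3 - \frac{\sqrt{-2 + 6}}{4}\right) + 0\right) = -9 + 0 \left(1 - \left(3 - \frac{\sqrt{4}}{4}\right) + 0\right) = -9 + 0 \left(1 + \left(-3 + \frac{1}{4} \cdot 2\right) + 0\right) = -9 + 0 \left(1 + \left(-3 + \frac{1}{2}\right) + 0\right) = -9 + 0 \left(1 - \frac{5}{2} + 0\right) = -9 + 0 \left(- \frac{3}{2}\right) = -9 + 0 = -9$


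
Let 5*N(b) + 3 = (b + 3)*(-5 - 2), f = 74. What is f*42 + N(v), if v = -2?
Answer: 3106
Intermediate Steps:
N(b) = -24/5 - 7*b/5 (N(b) = -⅗ + ((b + 3)*(-5 - 2))/5 = -⅗ + ((3 + b)*(-7))/5 = -⅗ + (-21 - 7*b)/5 = -⅗ + (-21/5 - 7*b/5) = -24/5 - 7*b/5)
f*42 + N(v) = 74*42 + (-24/5 - 7/5*(-2)) = 3108 + (-24/5 + 14/5) = 3108 - 2 = 3106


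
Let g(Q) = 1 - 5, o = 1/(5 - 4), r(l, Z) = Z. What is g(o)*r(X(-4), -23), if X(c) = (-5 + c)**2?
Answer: 92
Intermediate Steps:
o = 1 (o = 1/1 = 1)
g(Q) = -4
g(o)*r(X(-4), -23) = -4*(-23) = 92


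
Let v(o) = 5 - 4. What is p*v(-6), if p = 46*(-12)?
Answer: -552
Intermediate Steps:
v(o) = 1
p = -552
p*v(-6) = -552*1 = -552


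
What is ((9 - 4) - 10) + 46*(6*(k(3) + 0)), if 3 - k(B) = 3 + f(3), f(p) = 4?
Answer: -1109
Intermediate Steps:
k(B) = -4 (k(B) = 3 - (3 + 4) = 3 - 1*7 = 3 - 7 = -4)
((9 - 4) - 10) + 46*(6*(k(3) + 0)) = ((9 - 4) - 10) + 46*(6*(-4 + 0)) = (5 - 10) + 46*(6*(-4)) = -5 + 46*(-24) = -5 - 1104 = -1109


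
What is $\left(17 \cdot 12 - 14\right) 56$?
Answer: $10640$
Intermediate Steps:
$\left(17 \cdot 12 - 14\right) 56 = \left(204 - 14\right) 56 = 190 \cdot 56 = 10640$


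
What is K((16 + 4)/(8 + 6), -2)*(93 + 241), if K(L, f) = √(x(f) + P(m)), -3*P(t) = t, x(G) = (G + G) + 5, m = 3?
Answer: 0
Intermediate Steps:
x(G) = 5 + 2*G (x(G) = 2*G + 5 = 5 + 2*G)
P(t) = -t/3
K(L, f) = √(4 + 2*f) (K(L, f) = √((5 + 2*f) - ⅓*3) = √((5 + 2*f) - 1) = √(4 + 2*f))
K((16 + 4)/(8 + 6), -2)*(93 + 241) = √(4 + 2*(-2))*(93 + 241) = √(4 - 4)*334 = √0*334 = 0*334 = 0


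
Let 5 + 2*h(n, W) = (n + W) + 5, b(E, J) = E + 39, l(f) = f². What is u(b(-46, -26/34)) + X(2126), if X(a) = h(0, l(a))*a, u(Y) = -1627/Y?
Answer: 33632398943/7 ≈ 4.8046e+9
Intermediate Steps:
b(E, J) = 39 + E
h(n, W) = W/2 + n/2 (h(n, W) = -5/2 + ((n + W) + 5)/2 = -5/2 + ((W + n) + 5)/2 = -5/2 + (5 + W + n)/2 = -5/2 + (5/2 + W/2 + n/2) = W/2 + n/2)
X(a) = a³/2 (X(a) = (a²/2 + (½)*0)*a = (a²/2 + 0)*a = (a²/2)*a = a³/2)
u(b(-46, -26/34)) + X(2126) = -1627/(39 - 46) + (½)*2126³ = -1627/(-7) + (½)*9609256376 = -1627*(-⅐) + 4804628188 = 1627/7 + 4804628188 = 33632398943/7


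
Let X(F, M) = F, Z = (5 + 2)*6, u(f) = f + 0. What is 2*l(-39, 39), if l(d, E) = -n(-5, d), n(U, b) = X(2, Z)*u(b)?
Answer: 156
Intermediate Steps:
u(f) = f
Z = 42 (Z = 7*6 = 42)
n(U, b) = 2*b
l(d, E) = -2*d
2*l(-39, 39) = 2*(-2*(-39)) = 2*78 = 156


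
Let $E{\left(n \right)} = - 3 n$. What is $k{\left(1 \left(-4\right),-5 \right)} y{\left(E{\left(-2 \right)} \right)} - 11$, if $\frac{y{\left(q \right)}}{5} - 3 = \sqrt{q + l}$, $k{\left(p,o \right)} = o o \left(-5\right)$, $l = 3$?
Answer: $-3761$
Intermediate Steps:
$k{\left(p,o \right)} = - 5 o^{2}$ ($k{\left(p,o \right)} = o^{2} \left(-5\right) = - 5 o^{2}$)
$y{\left(q \right)} = 15 + 5 \sqrt{3 + q}$ ($y{\left(q \right)} = 15 + 5 \sqrt{q + 3} = 15 + 5 \sqrt{3 + q}$)
$k{\left(1 \left(-4\right),-5 \right)} y{\left(E{\left(-2 \right)} \right)} - 11 = - 5 \left(-5\right)^{2} \left(15 + 5 \sqrt{3 - -6}\right) - 11 = \left(-5\right) 25 \left(15 + 5 \sqrt{3 + 6}\right) - 11 = - 125 \left(15 + 5 \sqrt{9}\right) - 11 = - 125 \left(15 + 5 \cdot 3\right) - 11 = - 125 \left(15 + 15\right) - 11 = \left(-125\right) 30 - 11 = -3750 - 11 = -3761$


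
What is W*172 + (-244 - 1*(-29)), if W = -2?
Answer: -559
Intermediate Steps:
W*172 + (-244 - 1*(-29)) = -2*172 + (-244 - 1*(-29)) = -344 + (-244 + 29) = -344 - 215 = -559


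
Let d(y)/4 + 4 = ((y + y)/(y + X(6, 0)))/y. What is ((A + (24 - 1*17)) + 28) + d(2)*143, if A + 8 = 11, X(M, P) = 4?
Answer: -6178/3 ≈ -2059.3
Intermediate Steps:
A = 3 (A = -8 + 11 = 3)
d(y) = -16 + 8/(4 + y) (d(y) = -16 + 4*(((y + y)/(y + 4))/y) = -16 + 4*(((2*y)/(4 + y))/y) = -16 + 4*((2*y/(4 + y))/y) = -16 + 4*(2/(4 + y)) = -16 + 8/(4 + y))
((A + (24 - 1*17)) + 28) + d(2)*143 = ((3 + (24 - 1*17)) + 28) + (8*(-7 - 2*2)/(4 + 2))*143 = ((3 + (24 - 17)) + 28) + (8*(-7 - 4)/6)*143 = ((3 + 7) + 28) + (8*(⅙)*(-11))*143 = (10 + 28) - 44/3*143 = 38 - 6292/3 = -6178/3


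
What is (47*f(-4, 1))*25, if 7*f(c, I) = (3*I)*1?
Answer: 3525/7 ≈ 503.57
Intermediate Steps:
f(c, I) = 3*I/7 (f(c, I) = ((3*I)*1)/7 = (3*I)/7 = 3*I/7)
(47*f(-4, 1))*25 = (47*((3/7)*1))*25 = (47*(3/7))*25 = (141/7)*25 = 3525/7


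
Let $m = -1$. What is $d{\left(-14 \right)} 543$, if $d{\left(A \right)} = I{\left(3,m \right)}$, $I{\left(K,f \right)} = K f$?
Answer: $-1629$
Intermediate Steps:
$d{\left(A \right)} = -3$ ($d{\left(A \right)} = 3 \left(-1\right) = -3$)
$d{\left(-14 \right)} 543 = \left(-3\right) 543 = -1629$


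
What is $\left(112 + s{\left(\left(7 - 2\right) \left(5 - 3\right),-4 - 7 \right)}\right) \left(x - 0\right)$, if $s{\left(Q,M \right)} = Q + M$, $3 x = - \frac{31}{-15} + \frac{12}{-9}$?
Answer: $\frac{407}{15} \approx 27.133$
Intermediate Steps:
$x = \frac{11}{45}$ ($x = \frac{- \frac{31}{-15} + \frac{12}{-9}}{3} = \frac{\left(-31\right) \left(- \frac{1}{15}\right) + 12 \left(- \frac{1}{9}\right)}{3} = \frac{\frac{31}{15} - \frac{4}{3}}{3} = \frac{1}{3} \cdot \frac{11}{15} = \frac{11}{45} \approx 0.24444$)
$s{\left(Q,M \right)} = M + Q$
$\left(112 + s{\left(\left(7 - 2\right) \left(5 - 3\right),-4 - 7 \right)}\right) \left(x - 0\right) = \left(112 + \left(\left(-4 - 7\right) + \left(7 - 2\right) \left(5 - 3\right)\right)\right) \left(\frac{11}{45} - 0\right) = \left(112 + \left(\left(-4 - 7\right) + 5 \cdot 2\right)\right) \left(\frac{11}{45} + 0\right) = \left(112 + \left(-11 + 10\right)\right) \frac{11}{45} = \left(112 - 1\right) \frac{11}{45} = 111 \cdot \frac{11}{45} = \frac{407}{15}$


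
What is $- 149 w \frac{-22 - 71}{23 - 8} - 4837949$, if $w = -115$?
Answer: $-4944186$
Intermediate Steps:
$- 149 w \frac{-22 - 71}{23 - 8} - 4837949 = \left(-149\right) \left(-115\right) \frac{-22 - 71}{23 - 8} - 4837949 = 17135 \left(- \frac{93}{15}\right) - 4837949 = 17135 \left(\left(-93\right) \frac{1}{15}\right) - 4837949 = 17135 \left(- \frac{31}{5}\right) - 4837949 = -106237 - 4837949 = -4944186$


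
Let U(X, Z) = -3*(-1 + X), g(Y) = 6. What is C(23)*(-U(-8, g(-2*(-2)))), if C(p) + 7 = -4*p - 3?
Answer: 2754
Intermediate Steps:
U(X, Z) = 3 - 3*X
C(p) = -10 - 4*p (C(p) = -7 + (-4*p - 3) = -7 + (-3 - 4*p) = -10 - 4*p)
C(23)*(-U(-8, g(-2*(-2)))) = (-10 - 4*23)*(-(3 - 3*(-8))) = (-10 - 92)*(-(3 + 24)) = -(-102)*27 = -102*(-27) = 2754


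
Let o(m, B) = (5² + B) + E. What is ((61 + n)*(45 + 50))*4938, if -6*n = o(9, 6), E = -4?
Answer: 26504715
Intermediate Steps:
o(m, B) = 21 + B (o(m, B) = (5² + B) - 4 = (25 + B) - 4 = 21 + B)
n = -9/2 (n = -(21 + 6)/6 = -⅙*27 = -9/2 ≈ -4.5000)
((61 + n)*(45 + 50))*4938 = ((61 - 9/2)*(45 + 50))*4938 = ((113/2)*95)*4938 = (10735/2)*4938 = 26504715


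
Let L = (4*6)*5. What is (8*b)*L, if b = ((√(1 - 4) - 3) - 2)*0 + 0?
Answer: 0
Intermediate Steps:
L = 120 (L = 24*5 = 120)
b = 0 (b = ((√(-3) - 3) - 2)*0 + 0 = ((I*√3 - 3) - 2)*0 + 0 = ((-3 + I*√3) - 2)*0 + 0 = (-5 + I*√3)*0 + 0 = 0 + 0 = 0)
(8*b)*L = (8*0)*120 = 0*120 = 0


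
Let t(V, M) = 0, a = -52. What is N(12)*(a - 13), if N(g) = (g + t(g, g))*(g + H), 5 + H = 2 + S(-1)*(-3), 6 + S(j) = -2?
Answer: -25740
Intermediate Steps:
S(j) = -8 (S(j) = -6 - 2 = -8)
H = 21 (H = -5 + (2 - 8*(-3)) = -5 + (2 + 24) = -5 + 26 = 21)
N(g) = g*(21 + g) (N(g) = (g + 0)*(g + 21) = g*(21 + g))
N(12)*(a - 13) = (12*(21 + 12))*(-52 - 13) = (12*33)*(-65) = 396*(-65) = -25740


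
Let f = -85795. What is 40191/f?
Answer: -40191/85795 ≈ -0.46845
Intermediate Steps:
40191/f = 40191/(-85795) = 40191*(-1/85795) = -40191/85795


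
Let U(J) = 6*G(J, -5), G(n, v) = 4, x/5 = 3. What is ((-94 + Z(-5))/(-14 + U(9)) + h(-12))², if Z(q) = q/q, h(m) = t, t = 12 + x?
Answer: 31329/100 ≈ 313.29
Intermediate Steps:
x = 15 (x = 5*3 = 15)
t = 27 (t = 12 + 15 = 27)
h(m) = 27
U(J) = 24 (U(J) = 6*4 = 24)
Z(q) = 1
((-94 + Z(-5))/(-14 + U(9)) + h(-12))² = ((-94 + 1)/(-14 + 24) + 27)² = (-93/10 + 27)² = (177/10)² = 31329/100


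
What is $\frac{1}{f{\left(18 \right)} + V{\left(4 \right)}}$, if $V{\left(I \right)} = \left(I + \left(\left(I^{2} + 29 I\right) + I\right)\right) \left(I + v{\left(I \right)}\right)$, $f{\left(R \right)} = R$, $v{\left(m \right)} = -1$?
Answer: $\frac{1}{438} \approx 0.0022831$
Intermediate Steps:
$V{\left(I \right)} = \left(-1 + I\right) \left(I^{2} + 31 I\right)$ ($V{\left(I \right)} = \left(I + \left(\left(I^{2} + 29 I\right) + I\right)\right) \left(I - 1\right) = \left(I + \left(I^{2} + 30 I\right)\right) \left(-1 + I\right) = \left(I^{2} + 31 I\right) \left(-1 + I\right) = \left(-1 + I\right) \left(I^{2} + 31 I\right)$)
$\frac{1}{f{\left(18 \right)} + V{\left(4 \right)}} = \frac{1}{18 + 4 \left(-31 + 4^{2} + 30 \cdot 4\right)} = \frac{1}{18 + 4 \left(-31 + 16 + 120\right)} = \frac{1}{18 + 4 \cdot 105} = \frac{1}{18 + 420} = \frac{1}{438}$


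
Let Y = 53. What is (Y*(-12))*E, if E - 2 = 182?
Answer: -117024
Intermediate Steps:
E = 184 (E = 2 + 182 = 184)
(Y*(-12))*E = (53*(-12))*184 = -636*184 = -117024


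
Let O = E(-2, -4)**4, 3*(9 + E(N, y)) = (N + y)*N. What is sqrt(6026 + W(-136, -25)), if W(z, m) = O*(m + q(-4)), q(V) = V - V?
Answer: I*sqrt(9599) ≈ 97.974*I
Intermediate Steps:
E(N, y) = -9 + N*(N + y)/3 (E(N, y) = -9 + ((N + y)*N)/3 = -9 + (N*(N + y))/3 = -9 + N*(N + y)/3)
O = 625 (O = (-9 + (1/3)*(-2)**2 + (1/3)*(-2)*(-4))**4 = (-9 + (1/3)*4 + 8/3)**4 = (-9 + 4/3 + 8/3)**4 = (-5)**4 = 625)
q(V) = 0
W(z, m) = 625*m (W(z, m) = 625*(m + 0) = 625*m)
sqrt(6026 + W(-136, -25)) = sqrt(6026 + 625*(-25)) = sqrt(6026 - 15625) = sqrt(-9599) = I*sqrt(9599)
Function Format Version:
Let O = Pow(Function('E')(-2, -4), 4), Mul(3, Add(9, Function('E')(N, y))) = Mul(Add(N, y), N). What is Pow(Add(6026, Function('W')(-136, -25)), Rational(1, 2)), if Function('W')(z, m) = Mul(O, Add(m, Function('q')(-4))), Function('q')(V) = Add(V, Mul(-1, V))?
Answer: Mul(I, Pow(9599, Rational(1, 2))) ≈ Mul(97.974, I)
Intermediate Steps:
Function('E')(N, y) = Add(-9, Mul(Rational(1, 3), N, Add(N, y))) (Function('E')(N, y) = Add(-9, Mul(Rational(1, 3), Mul(Add(N, y), N))) = Add(-9, Mul(Rational(1, 3), Mul(N, Add(N, y)))) = Add(-9, Mul(Rational(1, 3), N, Add(N, y))))
O = 625 (O = Pow(Add(-9, Mul(Rational(1, 3), Pow(-2, 2)), Mul(Rational(1, 3), -2, -4)), 4) = Pow(Add(-9, Mul(Rational(1, 3), 4), Rational(8, 3)), 4) = Pow(Add(-9, Rational(4, 3), Rational(8, 3)), 4) = Pow(-5, 4) = 625)
Function('q')(V) = 0
Function('W')(z, m) = Mul(625, m) (Function('W')(z, m) = Mul(625, Add(m, 0)) = Mul(625, m))
Pow(Add(6026, Function('W')(-136, -25)), Rational(1, 2)) = Pow(Add(6026, Mul(625, -25)), Rational(1, 2)) = Pow(Add(6026, -15625), Rational(1, 2)) = Pow(-9599, Rational(1, 2)) = Mul(I, Pow(9599, Rational(1, 2)))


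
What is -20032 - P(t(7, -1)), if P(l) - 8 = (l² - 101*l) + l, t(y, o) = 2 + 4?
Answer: -19476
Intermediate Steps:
t(y, o) = 6
P(l) = 8 + l² - 100*l (P(l) = 8 + ((l² - 101*l) + l) = 8 + (l² - 100*l) = 8 + l² - 100*l)
-20032 - P(t(7, -1)) = -20032 - (8 + 6² - 100*6) = -20032 - (8 + 36 - 600) = -20032 - 1*(-556) = -20032 + 556 = -19476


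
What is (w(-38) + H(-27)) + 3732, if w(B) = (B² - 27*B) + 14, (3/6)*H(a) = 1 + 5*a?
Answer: 5948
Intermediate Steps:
H(a) = 2 + 10*a (H(a) = 2*(1 + 5*a) = 2 + 10*a)
w(B) = 14 + B² - 27*B
(w(-38) + H(-27)) + 3732 = ((14 + (-38)² - 27*(-38)) + (2 + 10*(-27))) + 3732 = ((14 + 1444 + 1026) + (2 - 270)) + 3732 = (2484 - 268) + 3732 = 2216 + 3732 = 5948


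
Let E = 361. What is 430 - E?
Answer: 69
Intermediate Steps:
430 - E = 430 - 1*361 = 430 - 361 = 69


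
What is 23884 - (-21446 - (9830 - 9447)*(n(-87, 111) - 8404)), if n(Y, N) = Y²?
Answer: -274475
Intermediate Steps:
23884 - (-21446 - (9830 - 9447)*(n(-87, 111) - 8404)) = 23884 - (-21446 - (9830 - 9447)*((-87)² - 8404)) = 23884 - (-21446 - 383*(7569 - 8404)) = 23884 - (-21446 - 383*(-835)) = 23884 - (-21446 - 1*(-319805)) = 23884 - (-21446 + 319805) = 23884 - 1*298359 = 23884 - 298359 = -274475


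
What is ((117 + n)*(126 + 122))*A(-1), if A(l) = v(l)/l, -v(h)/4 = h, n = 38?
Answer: -153760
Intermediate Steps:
v(h) = -4*h
A(l) = -4 (A(l) = (-4*l)/l = -4)
((117 + n)*(126 + 122))*A(-1) = ((117 + 38)*(126 + 122))*(-4) = (155*248)*(-4) = 38440*(-4) = -153760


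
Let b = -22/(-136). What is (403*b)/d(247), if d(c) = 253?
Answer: 403/1564 ≈ 0.25767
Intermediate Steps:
b = 11/68 (b = -22*(-1/136) = 11/68 ≈ 0.16176)
(403*b)/d(247) = (403*(11/68))/253 = (4433/68)*(1/253) = 403/1564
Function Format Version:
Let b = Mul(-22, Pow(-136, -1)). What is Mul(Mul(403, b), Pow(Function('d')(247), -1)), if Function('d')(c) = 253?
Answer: Rational(403, 1564) ≈ 0.25767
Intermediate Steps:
b = Rational(11, 68) (b = Mul(-22, Rational(-1, 136)) = Rational(11, 68) ≈ 0.16176)
Mul(Mul(403, b), Pow(Function('d')(247), -1)) = Mul(Mul(403, Rational(11, 68)), Pow(253, -1)) = Mul(Rational(4433, 68), Rational(1, 253)) = Rational(403, 1564)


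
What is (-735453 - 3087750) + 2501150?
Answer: -1322053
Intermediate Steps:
(-735453 - 3087750) + 2501150 = -3823203 + 2501150 = -1322053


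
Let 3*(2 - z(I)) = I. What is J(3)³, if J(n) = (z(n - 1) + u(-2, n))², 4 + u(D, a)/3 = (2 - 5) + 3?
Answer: 1073741824/729 ≈ 1.4729e+6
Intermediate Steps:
u(D, a) = -12 (u(D, a) = -12 + 3*((2 - 5) + 3) = -12 + 3*(-3 + 3) = -12 + 3*0 = -12 + 0 = -12)
z(I) = 2 - I/3
J(n) = (-29/3 - n/3)² (J(n) = ((2 - (n - 1)/3) - 12)² = ((2 - (-1 + n)/3) - 12)² = ((2 + (⅓ - n/3)) - 12)² = ((7/3 - n/3) - 12)² = (-29/3 - n/3)²)
J(3)³ = ((29 + 3)²/9)³ = ((⅑)*32²)³ = ((⅑)*1024)³ = (1024/9)³ = 1073741824/729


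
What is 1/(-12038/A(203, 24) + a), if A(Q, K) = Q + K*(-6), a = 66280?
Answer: 59/3898482 ≈ 1.5134e-5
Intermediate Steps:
A(Q, K) = Q - 6*K
1/(-12038/A(203, 24) + a) = 1/(-12038/(203 - 6*24) + 66280) = 1/(-12038/(203 - 144) + 66280) = 1/(-12038/59 + 66280) = 1/(3898482/59) = 59/3898482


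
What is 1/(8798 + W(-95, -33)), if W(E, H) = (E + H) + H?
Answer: 1/8637 ≈ 0.00011578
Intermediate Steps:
W(E, H) = E + 2*H
1/(8798 + W(-95, -33)) = 1/(8798 + (-95 + 2*(-33))) = 1/(8798 + (-95 - 66)) = 1/(8798 - 161) = 1/8637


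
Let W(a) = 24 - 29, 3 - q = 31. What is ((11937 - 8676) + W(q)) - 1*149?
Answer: 3107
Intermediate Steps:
q = -28 (q = 3 - 1*31 = 3 - 31 = -28)
W(a) = -5
((11937 - 8676) + W(q)) - 1*149 = ((11937 - 8676) - 5) - 1*149 = (3261 - 5) - 149 = 3256 - 149 = 3107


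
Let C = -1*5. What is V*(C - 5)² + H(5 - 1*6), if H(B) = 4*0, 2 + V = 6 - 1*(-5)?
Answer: 900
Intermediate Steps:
C = -5
V = 9 (V = -2 + (6 - 1*(-5)) = -2 + (6 + 5) = -2 + 11 = 9)
H(B) = 0
V*(C - 5)² + H(5 - 1*6) = 9*(-5 - 5)² + 0 = 9*(-10)² + 0 = 9*100 + 0 = 900 + 0 = 900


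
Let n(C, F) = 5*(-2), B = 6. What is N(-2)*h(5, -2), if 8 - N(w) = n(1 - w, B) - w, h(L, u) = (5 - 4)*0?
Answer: 0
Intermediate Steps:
n(C, F) = -10
h(L, u) = 0 (h(L, u) = 1*0 = 0)
N(w) = 18 + w (N(w) = 8 - (-10 - w) = 8 + (10 + w) = 18 + w)
N(-2)*h(5, -2) = (18 - 2)*0 = 16*0 = 0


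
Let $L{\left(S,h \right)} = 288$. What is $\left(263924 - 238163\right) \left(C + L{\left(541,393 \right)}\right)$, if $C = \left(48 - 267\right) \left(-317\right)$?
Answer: $1795825071$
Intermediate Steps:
$C = 69423$ ($C = \left(-219\right) \left(-317\right) = 69423$)
$\left(263924 - 238163\right) \left(C + L{\left(541,393 \right)}\right) = \left(263924 - 238163\right) \left(69423 + 288\right) = 25761 \cdot 69711 = 1795825071$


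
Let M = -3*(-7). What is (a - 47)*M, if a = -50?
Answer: -2037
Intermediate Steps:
M = 21
(a - 47)*M = (-50 - 47)*21 = -97*21 = -2037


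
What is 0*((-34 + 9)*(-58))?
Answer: 0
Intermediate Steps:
0*((-34 + 9)*(-58)) = 0*(-25*(-58)) = 0*1450 = 0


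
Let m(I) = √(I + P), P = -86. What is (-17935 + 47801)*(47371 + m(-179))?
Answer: 1414782286 + 29866*I*√265 ≈ 1.4148e+9 + 4.8618e+5*I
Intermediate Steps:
m(I) = √(-86 + I) (m(I) = √(I - 86) = √(-86 + I))
(-17935 + 47801)*(47371 + m(-179)) = (-17935 + 47801)*(47371 + √(-86 - 179)) = 29866*(47371 + √(-265)) = 29866*(47371 + I*√265) = 1414782286 + 29866*I*√265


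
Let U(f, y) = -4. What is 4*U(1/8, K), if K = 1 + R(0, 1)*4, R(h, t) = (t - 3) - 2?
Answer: -16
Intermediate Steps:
R(h, t) = -5 + t (R(h, t) = (-3 + t) - 2 = -5 + t)
K = -15 (K = 1 + (-5 + 1)*4 = 1 - 4*4 = 1 - 16 = -15)
4*U(1/8, K) = 4*(-4) = -16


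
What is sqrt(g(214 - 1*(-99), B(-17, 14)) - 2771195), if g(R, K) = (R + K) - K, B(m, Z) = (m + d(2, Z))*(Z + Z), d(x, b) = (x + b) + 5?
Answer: I*sqrt(2770882) ≈ 1664.6*I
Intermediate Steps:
d(x, b) = 5 + b + x (d(x, b) = (b + x) + 5 = 5 + b + x)
B(m, Z) = 2*Z*(7 + Z + m) (B(m, Z) = (m + (5 + Z + 2))*(Z + Z) = (m + (7 + Z))*(2*Z) = (7 + Z + m)*(2*Z) = 2*Z*(7 + Z + m))
g(R, K) = R (g(R, K) = (K + R) - K = R)
sqrt(g(214 - 1*(-99), B(-17, 14)) - 2771195) = sqrt((214 - 1*(-99)) - 2771195) = sqrt((214 + 99) - 2771195) = sqrt(313 - 2771195) = sqrt(-2770882) = I*sqrt(2770882)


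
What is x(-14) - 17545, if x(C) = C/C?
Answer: -17544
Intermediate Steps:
x(C) = 1
x(-14) - 17545 = 1 - 17545 = -17544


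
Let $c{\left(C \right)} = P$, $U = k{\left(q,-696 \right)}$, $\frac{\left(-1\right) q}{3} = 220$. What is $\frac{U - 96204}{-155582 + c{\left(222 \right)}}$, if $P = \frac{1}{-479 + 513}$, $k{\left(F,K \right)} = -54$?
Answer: $\frac{3272772}{5289787} \approx 0.6187$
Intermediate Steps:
$q = -660$ ($q = \left(-3\right) 220 = -660$)
$U = -54$
$P = \frac{1}{34} \approx 0.029412$
$c{\left(C \right)} = \frac{1}{34}$
$\frac{U - 96204}{-155582 + c{\left(222 \right)}} = \frac{-54 - 96204}{-155582 + \frac{1}{34}} = - \frac{96258}{- \frac{5289787}{34}} = \left(-96258\right) \left(- \frac{34}{5289787}\right) = \frac{3272772}{5289787}$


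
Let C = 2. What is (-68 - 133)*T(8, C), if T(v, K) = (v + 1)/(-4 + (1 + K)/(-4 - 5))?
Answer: 5427/13 ≈ 417.46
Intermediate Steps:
T(v, K) = (1 + v)/(-37/9 - K/9) (T(v, K) = (1 + v)/(-4 + (1 + K)/(-9)) = (1 + v)/(-4 + (1 + K)*(-⅑)) = (1 + v)/(-4 + (-⅑ - K/9)) = (1 + v)/(-37/9 - K/9))
(-68 - 133)*T(8, C) = (-68 - 133)*(9*(-1 - 1*8)/(37 + 2)) = -1809*(-1 - 8)/39 = -1809*(-9)/39 = -201*(-27/13) = 5427/13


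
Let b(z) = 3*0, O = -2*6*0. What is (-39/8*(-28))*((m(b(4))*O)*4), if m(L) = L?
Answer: 0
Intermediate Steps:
O = 0 (O = -12*0 = 0)
b(z) = 0
(-39/8*(-28))*((m(b(4))*O)*4) = (-39/8*(-28))*((0*0)*4) = (-39*⅛*(-28))*(0*4) = -39/8*(-28)*0 = (273/2)*0 = 0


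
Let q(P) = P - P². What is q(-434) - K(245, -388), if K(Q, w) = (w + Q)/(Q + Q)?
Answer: -92506957/490 ≈ -1.8879e+5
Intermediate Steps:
K(Q, w) = (Q + w)/(2*Q) (K(Q, w) = (Q + w)/((2*Q)) = (Q + w)*(1/(2*Q)) = (Q + w)/(2*Q))
q(-434) - K(245, -388) = -434*(1 - 1*(-434)) - (245 - 388)/(2*245) = -434*(1 + 434) - (-143)/(2*245) = -434*435 - 1*(-143/490) = -188790 + 143/490 = -92506957/490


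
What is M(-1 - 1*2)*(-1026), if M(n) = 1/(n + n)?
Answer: 171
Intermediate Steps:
M(n) = 1/(2*n)
M(-1 - 1*2)*(-1026) = (1/(2*(-1 - 1*2)))*(-1026) = (1/(2*(-1 - 2)))*(-1026) = ((½)/(-3))*(-1026) = ((½)*(-⅓))*(-1026) = -⅙*(-1026) = 171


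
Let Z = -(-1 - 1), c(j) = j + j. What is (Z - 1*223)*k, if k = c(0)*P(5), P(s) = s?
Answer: 0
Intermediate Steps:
c(j) = 2*j
Z = 2 (Z = -1*(-2) = 2)
k = 0 (k = (2*0)*5 = 0*5 = 0)
(Z - 1*223)*k = (2 - 1*223)*0 = (2 - 223)*0 = -221*0 = 0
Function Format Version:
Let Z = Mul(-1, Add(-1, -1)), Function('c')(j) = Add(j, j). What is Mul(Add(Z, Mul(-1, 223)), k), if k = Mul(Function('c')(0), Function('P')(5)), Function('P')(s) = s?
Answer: 0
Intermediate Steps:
Function('c')(j) = Mul(2, j)
Z = 2 (Z = Mul(-1, -2) = 2)
k = 0 (k = Mul(Mul(2, 0), 5) = Mul(0, 5) = 0)
Mul(Add(Z, Mul(-1, 223)), k) = Mul(Add(2, Mul(-1, 223)), 0) = Mul(Add(2, -223), 0) = Mul(-221, 0) = 0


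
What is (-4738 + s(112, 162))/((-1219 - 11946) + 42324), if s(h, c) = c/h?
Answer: -265247/1632904 ≈ -0.16244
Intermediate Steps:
(-4738 + s(112, 162))/((-1219 - 11946) + 42324) = (-4738 + 162/112)/((-1219 - 11946) + 42324) = (-4738 + 162*(1/112))/(-13165 + 42324) = (-4738 + 81/56)/29159 = -265247/56*1/29159 = -265247/1632904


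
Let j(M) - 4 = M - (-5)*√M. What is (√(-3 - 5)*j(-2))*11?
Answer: -220 + 44*I*√2 ≈ -220.0 + 62.225*I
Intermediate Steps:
j(M) = 4 + M + 5*√M (j(M) = 4 + (M - (-5)*√M) = 4 + (M + 5*√M) = 4 + M + 5*√M)
(√(-3 - 5)*j(-2))*11 = (√(-3 - 5)*(4 - 2 + 5*√(-2)))*11 = (√(-8)*(4 - 2 + 5*(I*√2)))*11 = ((2*I*√2)*(4 - 2 + 5*I*√2))*11 = ((2*I*√2)*(2 + 5*I*√2))*11 = (2*I*√2*(2 + 5*I*√2))*11 = 22*I*√2*(2 + 5*I*√2)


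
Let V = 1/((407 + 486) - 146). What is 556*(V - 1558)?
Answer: -647086700/747 ≈ -8.6625e+5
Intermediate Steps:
V = 1/747 (V = 1/(893 - 146) = 1/747 ≈ 0.0013387)
556*(V - 1558) = 556*(1/747 - 1558) = 556*(-1163825/747) = -647086700/747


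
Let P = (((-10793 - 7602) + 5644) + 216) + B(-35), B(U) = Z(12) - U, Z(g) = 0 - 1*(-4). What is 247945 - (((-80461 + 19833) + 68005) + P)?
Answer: 253064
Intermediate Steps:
Z(g) = 4 (Z(g) = 0 + 4 = 4)
B(U) = 4 - U
P = -12496 (P = (((-10793 - 7602) + 5644) + 216) + (4 - 1*(-35)) = ((-18395 + 5644) + 216) + (4 + 35) = (-12751 + 216) + 39 = -12535 + 39 = -12496)
247945 - (((-80461 + 19833) + 68005) + P) = 247945 - (((-80461 + 19833) + 68005) - 12496) = 247945 - ((-60628 + 68005) - 12496) = 247945 - (7377 - 12496) = 247945 - 1*(-5119) = 247945 + 5119 = 253064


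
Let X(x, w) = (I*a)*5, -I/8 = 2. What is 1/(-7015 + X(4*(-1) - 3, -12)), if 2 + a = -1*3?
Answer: -1/6615 ≈ -0.00015117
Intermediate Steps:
I = -16 (I = -8*2 = -16)
a = -5 (a = -2 - 1*3 = -2 - 3 = -5)
X(x, w) = 400 (X(x, w) = -16*(-5)*5 = 80*5 = 400)
1/(-7015 + X(4*(-1) - 3, -12)) = 1/(-7015 + 400) = 1/(-6615) = -1/6615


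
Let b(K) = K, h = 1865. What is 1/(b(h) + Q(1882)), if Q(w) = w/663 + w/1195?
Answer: 792285/1481108281 ≈ 0.00053493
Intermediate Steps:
Q(w) = 1858*w/792285 (Q(w) = w*(1/663) + w*(1/1195) = w/663 + w/1195 = 1858*w/792285)
1/(b(h) + Q(1882)) = 1/(1865 + (1858/792285)*1882) = 1/(1865 + 3496756/792285) = 1/(1481108281/792285) = 792285/1481108281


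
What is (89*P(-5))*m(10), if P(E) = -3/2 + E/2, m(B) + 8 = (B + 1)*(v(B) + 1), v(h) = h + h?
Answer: -79388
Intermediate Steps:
v(h) = 2*h
m(B) = -8 + (1 + B)*(1 + 2*B) (m(B) = -8 + (B + 1)*(2*B + 1) = -8 + (1 + B)*(1 + 2*B))
P(E) = -3/2 + E/2 (P(E) = -3*½ + E*(½) = -3/2 + E/2)
(89*P(-5))*m(10) = (89*(-3/2 + (½)*(-5)))*(-7 + 2*10² + 3*10) = (89*(-3/2 - 5/2))*(-7 + 2*100 + 30) = (89*(-4))*(-7 + 200 + 30) = -356*223 = -79388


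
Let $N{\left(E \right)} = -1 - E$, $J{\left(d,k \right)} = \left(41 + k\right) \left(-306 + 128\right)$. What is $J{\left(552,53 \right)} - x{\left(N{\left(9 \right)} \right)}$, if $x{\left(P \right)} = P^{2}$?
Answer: $-16832$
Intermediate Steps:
$J{\left(d,k \right)} = -7298 - 178 k$ ($J{\left(d,k \right)} = \left(41 + k\right) \left(-178\right) = -7298 - 178 k$)
$J{\left(552,53 \right)} - x{\left(N{\left(9 \right)} \right)} = \left(-7298 - 9434\right) - \left(-1 - 9\right)^{2} = -16732 - \left(-10\right)^{2} = -16732 - 100 = -16832$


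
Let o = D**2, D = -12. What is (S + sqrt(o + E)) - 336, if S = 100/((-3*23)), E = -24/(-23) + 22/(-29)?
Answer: -23284/69 + sqrt(64190746)/667 ≈ -325.44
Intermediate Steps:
E = 190/667 (E = -24*(-1/23) + 22*(-1/29) = 24/23 - 22/29 = 190/667 ≈ 0.28486)
o = 144 (o = (-12)**2 = 144)
S = -100/69 (S = 100/(-69) = 100*(-1/69) = -100/69 ≈ -1.4493)
(S + sqrt(o + E)) - 336 = (-100/69 + sqrt(144 + 190/667)) - 336 = (-100/69 + sqrt(96238/667)) - 336 = (-100/69 + sqrt(64190746)/667) - 336 = -23284/69 + sqrt(64190746)/667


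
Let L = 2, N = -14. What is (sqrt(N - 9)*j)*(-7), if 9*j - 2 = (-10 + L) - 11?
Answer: 119*I*sqrt(23)/9 ≈ 63.412*I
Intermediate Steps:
j = -17/9 (j = 2/9 + ((-10 + 2) - 11)/9 = 2/9 + (-8 - 11)/9 = 2/9 + (1/9)*(-19) = 2/9 - 19/9 = -17/9 ≈ -1.8889)
(sqrt(N - 9)*j)*(-7) = (sqrt(-14 - 9)*(-17/9))*(-7) = (sqrt(-23)*(-17/9))*(-7) = ((I*sqrt(23))*(-17/9))*(-7) = -17*I*sqrt(23)/9*(-7) = 119*I*sqrt(23)/9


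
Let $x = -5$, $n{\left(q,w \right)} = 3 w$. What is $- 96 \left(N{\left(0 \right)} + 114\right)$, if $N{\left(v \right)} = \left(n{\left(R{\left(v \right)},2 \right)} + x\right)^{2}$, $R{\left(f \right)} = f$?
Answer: $-11040$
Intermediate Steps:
$N{\left(v \right)} = 1$ ($N{\left(v \right)} = \left(3 \cdot 2 - 5\right)^{2} = \left(6 - 5\right)^{2} = 1^{2} = 1$)
$- 96 \left(N{\left(0 \right)} + 114\right) = - 96 \left(1 + 114\right) = \left(-96\right) 115 = -11040$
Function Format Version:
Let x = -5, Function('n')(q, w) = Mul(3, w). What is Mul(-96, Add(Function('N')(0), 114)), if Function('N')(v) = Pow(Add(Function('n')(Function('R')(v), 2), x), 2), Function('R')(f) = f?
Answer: -11040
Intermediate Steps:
Function('N')(v) = 1 (Function('N')(v) = Pow(Add(Mul(3, 2), -5), 2) = Pow(Add(6, -5), 2) = Pow(1, 2) = 1)
Mul(-96, Add(Function('N')(0), 114)) = Mul(-96, Add(1, 114)) = Mul(-96, 115) = -11040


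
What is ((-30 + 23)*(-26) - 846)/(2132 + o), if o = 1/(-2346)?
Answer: -1557744/5001671 ≈ -0.31144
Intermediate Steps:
o = -1/2346 ≈ -0.00042626
((-30 + 23)*(-26) - 846)/(2132 + o) = ((-30 + 23)*(-26) - 846)/(2132 - 1/2346) = (-7*(-26) - 846)/(5001671/2346) = (182 - 846)*(2346/5001671) = -664*2346/5001671 = -1557744/5001671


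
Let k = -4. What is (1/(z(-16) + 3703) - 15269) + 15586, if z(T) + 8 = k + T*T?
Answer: 1251200/3947 ≈ 317.00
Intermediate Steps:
z(T) = -12 + T² (z(T) = -8 + (-4 + T*T) = -8 + (-4 + T²) = -12 + T²)
(1/(z(-16) + 3703) - 15269) + 15586 = (1/((-12 + (-16)²) + 3703) - 15269) + 15586 = (1/((-12 + 256) + 3703) - 15269) + 15586 = (1/(244 + 3703) - 15269) + 15586 = (1/3947 - 15269) + 15586 = -60266742/3947 + 15586 = 1251200/3947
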